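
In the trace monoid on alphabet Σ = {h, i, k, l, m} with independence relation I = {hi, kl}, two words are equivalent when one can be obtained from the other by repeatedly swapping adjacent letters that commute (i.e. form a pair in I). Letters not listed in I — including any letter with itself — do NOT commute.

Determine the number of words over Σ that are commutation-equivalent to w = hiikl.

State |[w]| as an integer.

6

#0=h has no predecessor
#1=i has no predecessor
#2=i depends on [1:i]
#3=k depends on [0:h, 2:i]
#4=l depends on [0:h, 2:i]
sources: [0:h, 1:i]
N(rest) = Σ N(rest − s) over sources s of rest; N(one piece) = 1:
  size 1 → [3]=1  [4]=1
  size 2 → [3,4]=2
  size 3 → [0,3,4]=2  [2,3,4]=2
  first=0(h) contributes 2
  first=1(i) contributes 4
|[w]| = 6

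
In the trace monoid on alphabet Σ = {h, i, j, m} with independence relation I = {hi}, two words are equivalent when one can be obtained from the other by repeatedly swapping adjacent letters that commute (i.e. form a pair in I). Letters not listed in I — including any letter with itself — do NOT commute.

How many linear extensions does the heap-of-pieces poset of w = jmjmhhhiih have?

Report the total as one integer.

15

0(j) covers ∅
1(m) covers 0:j
2(j) covers 1:m
3(m) covers 2:j
4(h) covers 3:m
5(h) covers 4:h
6(h) covers 5:h
7(i) covers 3:m
8(i) covers 7:i
9(h) covers 6:h
floor of heap: 0:j
completions by unplaced set U, small U first (add the entries for U minus each lowest piece of U):
  |U|=1: {8}:1  {9}:1
  |U|=2: {6,9}:1  {7,8}:1  {8,9}:2
  |U|=3: {5,6,9}:1  {6,8,9}:3  {7,8,9}:3
  |U|=4: {4,5,6,9}:1  {5,6,8,9}:4  {6,7,8,9}:6
  |U|=5: {4,5,6,8,9}:5  {5,6,7,8,9}:10
  |U|=6: {4,5,6,7,8,9}:15
  |U|=7: {3,4,5,6,7,8,9}:15
  |U|=8: {2,3,4,5,6,7,8,9}:15
  start at 0(j): 15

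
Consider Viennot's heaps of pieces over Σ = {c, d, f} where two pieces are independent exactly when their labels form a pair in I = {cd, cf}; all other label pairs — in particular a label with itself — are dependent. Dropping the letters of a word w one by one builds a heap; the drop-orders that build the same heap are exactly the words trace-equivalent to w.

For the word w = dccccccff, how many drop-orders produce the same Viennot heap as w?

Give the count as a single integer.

0(d) covers ∅
1(c) covers ∅
2(c) covers 1:c
3(c) covers 2:c
4(c) covers 3:c
5(c) covers 4:c
6(c) covers 5:c
7(f) covers 0:d
8(f) covers 7:f
floor of heap: 0:d, 1:c
completions by unplaced set U, small U first (add the entries for U minus each lowest piece of U):
  |U|=1: {6}:1  {8}:1
  |U|=2: {5,6}:1  {6,8}:2  {7,8}:1
  |U|=3: {0,7,8}:1  {4,5,6}:1  {5,6,8}:3  {6,7,8}:3
  |U|=4: {0,6,7,8}:4  {3,4,5,6}:1  {4,5,6,8}:4  {5,6,7,8}:6
  |U|=5: {0,5,6,7,8}:10  {2,3,4,5,6}:1  {3,4,5,6,8}:5  {4,5,6,7,8}:10
  |U|=6: {0,4,5,6,7,8}:20  {1,2,3,4,5,6}:1  {2,3,4,5,6,8}:6  {3,4,5,6,7,8}:15
  |U|=7: {0,3,4,5,6,7,8}:35  {1,2,3,4,5,6,8}:7  {2,3,4,5,6,7,8}:21
  start at 0(d): 28
  start at 1(c): 56
sum over floor = 84

84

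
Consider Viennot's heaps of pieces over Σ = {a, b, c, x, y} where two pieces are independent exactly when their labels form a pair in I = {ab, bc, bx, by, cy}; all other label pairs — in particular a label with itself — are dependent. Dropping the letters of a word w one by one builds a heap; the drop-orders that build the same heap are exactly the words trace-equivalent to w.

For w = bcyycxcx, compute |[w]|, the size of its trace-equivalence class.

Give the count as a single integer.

48

drop 0:b onto floor
drop 1:c onto floor
drop 2:y onto floor
drop 3:y onto {2:y}
drop 4:c onto {1:c}
drop 5:x onto {3:y, 4:c}
drop 6:c onto {5:x}
drop 7:x onto {6:c}
ground layer = {0:b, 1:c, 2:y}
drop-orders for the pieces not yet dropped (sum over which currently-grounded one goes next):
  1 to go: {0} 1  {7} 1
  2 to go: {0,7} 2  {6,7} 1
  3 to go: {0,6,7} 3  {5,6,7} 1
  4 to go: {0,5,6,7} 4  {3,5,6,7} 1  {4,5,6,7} 1
  5 to go: {0,3,5,6,7} 5  {0,4,5,6,7} 5  {1,4,5,6,7} 1  {2,3,5,6,7} 1  {3,4,5,6,7} 2
  6 to go: {0,1,4,5,6,7} 6  {0,2,3,5,6,7} 6  {0,3,4,5,6,7} 12  {1,3,4,5,6,7} 3  {2,3,4,5,6,7} 3
  if 0:b drops first: 6 orders
  if 1:c drops first: 21 orders
  if 2:y drops first: 21 orders
heap linearizations: 48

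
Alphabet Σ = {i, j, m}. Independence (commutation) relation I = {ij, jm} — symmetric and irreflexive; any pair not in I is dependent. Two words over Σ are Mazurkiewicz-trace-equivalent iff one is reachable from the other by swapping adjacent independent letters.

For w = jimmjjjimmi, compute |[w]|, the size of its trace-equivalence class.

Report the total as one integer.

#0=j has no predecessor
#1=i has no predecessor
#2=m depends on [1:i]
#3=m depends on [2:m]
#4=j depends on [0:j]
#5=j depends on [4:j]
#6=j depends on [5:j]
#7=i depends on [3:m]
#8=m depends on [7:i]
#9=m depends on [8:m]
#10=i depends on [9:m]
sources: [0:j, 1:i]
N(rest) = Σ N(rest − s) over sources s of rest; N(one piece) = 1:
  size 1 → [6]=1  [10]=1
  size 2 → [5,6]=1  [6,10]=2  [9,10]=1
  size 3 → [4,5,6]=1  [5,6,10]=3  [6,9,10]=3  [8,9,10]=1
  size 4 → [0,4,5,6]=1  [4,5,6,10]=4  [5,6,9,10]=6  [6,8,9,10]=4  [7,8,9,10]=1
  size 5 → [0,4,5,6,10]=5  [3,7,8,9,10]=1  [4,5,6,9,10]=10  [5,6,8,9,10]=10  [6,7,8,9,10]=5
  size 6 → [0,4,5,6,9,10]=15  [2,3,7,8,9,10]=1  [3,6,7,8,9,10]=6  [4,5,6,8,9,10]=20  [5,6,7,8,9,10]=15
  size 7 → [0,4,5,6,8,9,10]=35  [1,2,3,7,8,9,10]=1  [2,3,6,7,8,9,10]=7  [3,5,6,7,8,9,10]=21  [4,5,6,7,8,9,10]=35
  size 8 → [0,4,5,6,7,8,9,10]=70  [1,2,3,6,7,8,9,10]=8  [2,3,5,6,7,8,9,10]=28  [3,4,5,6,7,8,9,10]=56
  size 9 → [0,3,4,5,6,7,8,9,10]=126  [1,2,3,5,6,7,8,9,10]=36  [2,3,4,5,6,7,8,9,10]=84
  first=0(j) contributes 120
  first=1(i) contributes 210
|[w]| = 330

330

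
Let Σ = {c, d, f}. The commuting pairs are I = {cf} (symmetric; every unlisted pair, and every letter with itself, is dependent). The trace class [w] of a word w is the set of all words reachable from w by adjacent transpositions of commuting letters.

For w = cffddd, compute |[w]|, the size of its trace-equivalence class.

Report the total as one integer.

drop 0:c onto floor
drop 1:f onto floor
drop 2:f onto {1:f}
drop 3:d onto {0:c, 2:f}
drop 4:d onto {3:d}
drop 5:d onto {4:d}
ground layer = {0:c, 1:f}
drop-orders for the pieces not yet dropped (sum over which currently-grounded one goes next):
  1 to go: {5} 1
  2 to go: {4,5} 1
  3 to go: {3,4,5} 1
  4 to go: {0,3,4,5} 1  {2,3,4,5} 1
  if 0:c drops first: 1 orders
  if 1:f drops first: 2 orders
heap linearizations: 3

3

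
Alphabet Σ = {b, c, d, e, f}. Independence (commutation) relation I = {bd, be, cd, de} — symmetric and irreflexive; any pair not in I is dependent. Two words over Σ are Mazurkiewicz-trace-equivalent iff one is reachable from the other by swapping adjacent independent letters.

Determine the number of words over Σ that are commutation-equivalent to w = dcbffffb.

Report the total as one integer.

#0=d has no predecessor
#1=c has no predecessor
#2=b depends on [1:c]
#3=f depends on [0:d, 2:b]
#4=f depends on [3:f]
#5=f depends on [4:f]
#6=f depends on [5:f]
#7=b depends on [6:f]
sources: [0:d, 1:c]
N(rest) = Σ N(rest − s) over sources s of rest; N(one piece) = 1:
  size 1 → [7]=1
  size 2 → [6,7]=1
  size 3 → [5,6,7]=1
  size 4 → [4,5,6,7]=1
  size 5 → [3,4,5,6,7]=1
  size 6 → [0,3,4,5,6,7]=1  [2,3,4,5,6,7]=1
  first=0(d) contributes 1
  first=1(c) contributes 2
|[w]| = 3

3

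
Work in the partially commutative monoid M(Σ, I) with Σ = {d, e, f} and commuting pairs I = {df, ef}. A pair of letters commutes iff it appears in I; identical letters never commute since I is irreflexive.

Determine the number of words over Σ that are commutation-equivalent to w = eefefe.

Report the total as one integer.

15

0(e) covers ∅
1(e) covers 0:e
2(f) covers ∅
3(e) covers 1:e
4(f) covers 2:f
5(e) covers 3:e
floor of heap: 0:e, 2:f
completions by unplaced set U, small U first (add the entries for U minus each lowest piece of U):
  |U|=1: {4}:1  {5}:1
  |U|=2: {2,4}:1  {3,5}:1  {4,5}:2
  |U|=3: {1,3,5}:1  {2,4,5}:3  {3,4,5}:3
  |U|=4: {0,1,3,5}:1  {1,3,4,5}:4  {2,3,4,5}:6
  start at 0(e): 10
  start at 2(f): 5
sum over floor = 15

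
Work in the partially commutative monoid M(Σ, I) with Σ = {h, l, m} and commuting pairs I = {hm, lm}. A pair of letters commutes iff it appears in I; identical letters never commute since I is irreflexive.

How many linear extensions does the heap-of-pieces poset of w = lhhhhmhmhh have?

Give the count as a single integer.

45

#0=l has no predecessor
#1=h depends on [0:l]
#2=h depends on [1:h]
#3=h depends on [2:h]
#4=h depends on [3:h]
#5=m has no predecessor
#6=h depends on [4:h]
#7=m depends on [5:m]
#8=h depends on [6:h]
#9=h depends on [8:h]
sources: [0:l, 5:m]
N(rest) = Σ N(rest − s) over sources s of rest; N(one piece) = 1:
  size 1 → [7]=1  [9]=1
  size 2 → [5,7]=1  [7,9]=2  [8,9]=1
  size 3 → [5,7,9]=3  [6,8,9]=1  [7,8,9]=3
  size 4 → [4,6,8,9]=1  [5,7,8,9]=6  [6,7,8,9]=4
  size 5 → [3,4,6,8,9]=1  [4,6,7,8,9]=5  [5,6,7,8,9]=10
  size 6 → [2,3,4,6,8,9]=1  [3,4,6,7,8,9]=6  [4,5,6,7,8,9]=15
  size 7 → [1,2,3,4,6,8,9]=1  [2,3,4,6,7,8,9]=7  [3,4,5,6,7,8,9]=21
  size 8 → [0,1,2,3,4,6,8,9]=1  [1,2,3,4,6,7,8,9]=8  [2,3,4,5,6,7,8,9]=28
  first=0(l) contributes 36
  first=5(m) contributes 9
|[w]| = 45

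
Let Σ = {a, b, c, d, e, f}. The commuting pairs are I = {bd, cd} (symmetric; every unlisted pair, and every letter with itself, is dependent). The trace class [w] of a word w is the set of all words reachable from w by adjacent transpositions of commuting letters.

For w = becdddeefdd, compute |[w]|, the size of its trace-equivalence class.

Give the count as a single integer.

0(b) covers ∅
1(e) covers 0:b
2(c) covers 1:e
3(d) covers 1:e
4(d) covers 3:d
5(d) covers 4:d
6(e) covers 2:c, 5:d
7(e) covers 6:e
8(f) covers 7:e
9(d) covers 8:f
10(d) covers 9:d
floor of heap: 0:b
completions by unplaced set U, small U first (add the entries for U minus each lowest piece of U):
  |U|=1: {10}:1
  |U|=2: {9,10}:1
  |U|=3: {8,9,10}:1
  |U|=4: {7,8,9,10}:1
  |U|=5: {6,7,8,9,10}:1
  |U|=6: {2,6,7,8,9,10}:1  {5,6,7,8,9,10}:1
  |U|=7: {2,5,6,7,8,9,10}:2  {4,5,6,7,8,9,10}:1
  |U|=8: {2,4,5,6,7,8,9,10}:3  {3,4,5,6,7,8,9,10}:1
  |U|=9: {2,3,4,5,6,7,8,9,10}:4
  start at 0(b): 4

4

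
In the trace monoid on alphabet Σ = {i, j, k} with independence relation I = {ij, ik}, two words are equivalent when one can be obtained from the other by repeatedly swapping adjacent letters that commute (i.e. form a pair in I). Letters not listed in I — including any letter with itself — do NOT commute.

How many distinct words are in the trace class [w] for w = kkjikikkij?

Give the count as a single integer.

piece 0:k — minimal
piece 1:k rests on {0:k}
piece 2:j rests on {1:k}
piece 3:i — minimal
piece 4:k rests on {2:j}
piece 5:i rests on {3:i}
piece 6:k rests on {4:k}
piece 7:k rests on {6:k}
piece 8:i rests on {5:i}
piece 9:j rests on {7:k}
minimal pieces: {0:k, 3:i}
ways to finish when only these pieces remain (= sum over removing one remaining piece with nothing left below it):
  1 left: {8}→1  {9}→1
  2 left: {5,8}→1  {7,9}→1  {8,9}→2
  3 left: {3,5,8}→1  {5,8,9}→3  {6,7,9}→1  {7,8,9}→3
  4 left: {3,5,8,9}→4  {4,6,7,9}→1  {5,7,8,9}→6  {6,7,8,9}→4
  5 left: {2,4,6,7,9}→1  {3,5,7,8,9}→10  {4,6,7,8,9}→5  {5,6,7,8,9}→10
  6 left: {1,2,4,6,7,9}→1  {2,4,6,7,8,9}→6  {3,5,6,7,8,9}→20  {4,5,6,7,8,9}→15
  7 left: {0,1,2,4,6,7,9}→1  {1,2,4,6,7,8,9}→7  {2,4,5,6,7,8,9}→21  {3,4,5,6,7,8,9}→35
  8 left: {0,1,2,4,6,7,8,9}→8  {1,2,4,5,6,7,8,9}→28  {2,3,4,5,6,7,8,9}→56
  placing 0:k first → 84 extensions
  placing 3:i first → 36 extensions
total linear extensions = 120

120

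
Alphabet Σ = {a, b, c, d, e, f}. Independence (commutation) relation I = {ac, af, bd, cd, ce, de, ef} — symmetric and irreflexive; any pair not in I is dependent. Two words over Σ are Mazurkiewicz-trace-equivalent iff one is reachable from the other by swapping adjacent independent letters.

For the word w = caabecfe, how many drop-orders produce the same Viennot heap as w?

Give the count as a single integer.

18

0(c) covers ∅
1(a) covers ∅
2(a) covers 1:a
3(b) covers 0:c, 2:a
4(e) covers 3:b
5(c) covers 3:b
6(f) covers 5:c
7(e) covers 4:e
floor of heap: 0:c, 1:a
completions by unplaced set U, small U first (add the entries for U minus each lowest piece of U):
  |U|=1: {6}:1  {7}:1
  |U|=2: {4,7}:1  {5,6}:1  {6,7}:2
  |U|=3: {4,6,7}:3  {5,6,7}:3
  |U|=4: {4,5,6,7}:6
  |U|=5: {3,4,5,6,7}:6
  |U|=6: {0,3,4,5,6,7}:6  {2,3,4,5,6,7}:6
  start at 0(c): 6
  start at 1(a): 12
sum over floor = 18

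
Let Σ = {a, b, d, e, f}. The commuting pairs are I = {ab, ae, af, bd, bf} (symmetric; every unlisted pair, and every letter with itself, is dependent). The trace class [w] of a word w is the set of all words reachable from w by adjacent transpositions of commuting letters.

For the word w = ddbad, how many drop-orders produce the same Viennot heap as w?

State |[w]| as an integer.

5

piece 0:d — minimal
piece 1:d rests on {0:d}
piece 2:b — minimal
piece 3:a rests on {1:d}
piece 4:d rests on {3:a}
minimal pieces: {0:d, 2:b}
ways to finish when only these pieces remain (= sum over removing one remaining piece with nothing left below it):
  1 left: {2}→1  {4}→1
  2 left: {2,4}→2  {3,4}→1
  3 left: {1,3,4}→1  {2,3,4}→3
  placing 0:d first → 4 extensions
  placing 2:b first → 1 extensions
total linear extensions = 5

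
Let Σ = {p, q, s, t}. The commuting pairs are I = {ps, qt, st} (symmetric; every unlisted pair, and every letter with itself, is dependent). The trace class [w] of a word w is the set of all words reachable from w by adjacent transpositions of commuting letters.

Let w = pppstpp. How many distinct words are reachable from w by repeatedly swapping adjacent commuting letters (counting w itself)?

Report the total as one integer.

#0=p has no predecessor
#1=p depends on [0:p]
#2=p depends on [1:p]
#3=s has no predecessor
#4=t depends on [2:p]
#5=p depends on [4:t]
#6=p depends on [5:p]
sources: [0:p, 3:s]
N(rest) = Σ N(rest − s) over sources s of rest; N(one piece) = 1:
  size 1 → [3]=1  [6]=1
  size 2 → [3,6]=2  [5,6]=1
  size 3 → [3,5,6]=3  [4,5,6]=1
  size 4 → [2,4,5,6]=1  [3,4,5,6]=4
  size 5 → [1,2,4,5,6]=1  [2,3,4,5,6]=5
  first=0(p) contributes 6
  first=3(s) contributes 1
|[w]| = 7

7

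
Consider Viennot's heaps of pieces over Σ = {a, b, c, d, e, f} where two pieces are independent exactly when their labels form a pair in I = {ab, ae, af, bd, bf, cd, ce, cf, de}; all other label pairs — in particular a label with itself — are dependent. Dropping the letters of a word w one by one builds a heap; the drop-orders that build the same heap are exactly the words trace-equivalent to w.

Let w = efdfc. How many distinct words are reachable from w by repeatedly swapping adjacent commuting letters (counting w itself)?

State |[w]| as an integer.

5

#0=e has no predecessor
#1=f depends on [0:e]
#2=d depends on [1:f]
#3=f depends on [2:d]
#4=c has no predecessor
sources: [0:e, 4:c]
N(rest) = Σ N(rest − s) over sources s of rest; N(one piece) = 1:
  size 1 → [3]=1  [4]=1
  size 2 → [2,3]=1  [3,4]=2
  size 3 → [1,2,3]=1  [2,3,4]=3
  first=0(e) contributes 4
  first=4(c) contributes 1
|[w]| = 5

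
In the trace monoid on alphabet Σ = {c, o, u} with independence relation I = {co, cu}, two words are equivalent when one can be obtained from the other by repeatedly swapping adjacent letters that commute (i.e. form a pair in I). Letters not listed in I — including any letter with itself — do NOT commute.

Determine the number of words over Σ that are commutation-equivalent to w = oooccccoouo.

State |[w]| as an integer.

330

0(o) covers ∅
1(o) covers 0:o
2(o) covers 1:o
3(c) covers ∅
4(c) covers 3:c
5(c) covers 4:c
6(c) covers 5:c
7(o) covers 2:o
8(o) covers 7:o
9(u) covers 8:o
10(o) covers 9:u
floor of heap: 0:o, 3:c
completions by unplaced set U, small U first (add the entries for U minus each lowest piece of U):
  |U|=1: {6}:1  {10}:1
  |U|=2: {5,6}:1  {6,10}:2  {9,10}:1
  |U|=3: {4,5,6}:1  {5,6,10}:3  {6,9,10}:3  {8,9,10}:1
  |U|=4: {3,4,5,6}:1  {4,5,6,10}:4  {5,6,9,10}:6  {6,8,9,10}:4  {7,8,9,10}:1
  |U|=5: {2,7,8,9,10}:1  {3,4,5,6,10}:5  {4,5,6,9,10}:10  {5,6,8,9,10}:10  {6,7,8,9,10}:5
  |U|=6: {1,2,7,8,9,10}:1  {2,6,7,8,9,10}:6  {3,4,5,6,9,10}:15  {4,5,6,8,9,10}:20  {5,6,7,8,9,10}:15
  |U|=7: {0,1,2,7,8,9,10}:1  {1,2,6,7,8,9,10}:7  {2,5,6,7,8,9,10}:21  {3,4,5,6,8,9,10}:35  {4,5,6,7,8,9,10}:35
  |U|=8: {0,1,2,6,7,8,9,10}:8  {1,2,5,6,7,8,9,10}:28  {2,4,5,6,7,8,9,10}:56  {3,4,5,6,7,8,9,10}:70
  |U|=9: {0,1,2,5,6,7,8,9,10}:36  {1,2,4,5,6,7,8,9,10}:84  {2,3,4,5,6,7,8,9,10}:126
  start at 0(o): 210
  start at 3(c): 120
sum over floor = 330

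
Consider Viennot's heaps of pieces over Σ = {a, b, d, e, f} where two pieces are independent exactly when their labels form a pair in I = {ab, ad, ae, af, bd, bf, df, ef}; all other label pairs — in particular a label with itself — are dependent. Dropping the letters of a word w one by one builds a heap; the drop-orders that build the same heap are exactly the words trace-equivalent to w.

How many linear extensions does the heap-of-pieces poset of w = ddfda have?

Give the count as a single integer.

#0=d has no predecessor
#1=d depends on [0:d]
#2=f has no predecessor
#3=d depends on [1:d]
#4=a has no predecessor
sources: [0:d, 2:f, 4:a]
N(rest) = Σ N(rest − s) over sources s of rest; N(one piece) = 1:
  size 1 → [2]=1  [3]=1  [4]=1
  size 2 → [1,3]=1  [2,3]=2  [2,4]=2  [3,4]=2
  size 3 → [0,1,3]=1  [1,2,3]=3  [1,3,4]=3  [2,3,4]=6
  first=0(d) contributes 12
  first=2(f) contributes 4
  first=4(a) contributes 4
|[w]| = 20

20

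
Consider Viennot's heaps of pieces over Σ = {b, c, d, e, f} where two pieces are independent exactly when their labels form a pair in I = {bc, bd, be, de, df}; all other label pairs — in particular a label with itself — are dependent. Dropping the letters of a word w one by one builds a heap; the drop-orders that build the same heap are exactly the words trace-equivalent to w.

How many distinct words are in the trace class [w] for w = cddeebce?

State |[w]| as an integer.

48

drop 0:c onto floor
drop 1:d onto {0:c}
drop 2:d onto {1:d}
drop 3:e onto {0:c}
drop 4:e onto {3:e}
drop 5:b onto floor
drop 6:c onto {2:d, 4:e}
drop 7:e onto {6:c}
ground layer = {0:c, 5:b}
drop-orders for the pieces not yet dropped (sum over which currently-grounded one goes next):
  1 to go: {5} 1  {7} 1
  2 to go: {5,7} 2  {6,7} 1
  3 to go: {2,6,7} 1  {4,6,7} 1  {5,6,7} 3
  4 to go: {1,2,6,7} 1  {2,4,6,7} 2  {2,5,6,7} 4  {3,4,6,7} 1  {4,5,6,7} 4
  5 to go: {1,2,4,6,7} 3  {1,2,5,6,7} 5  {2,3,4,6,7} 3  {2,4,5,6,7} 10  {3,4,5,6,7} 5
  6 to go: {1,2,3,4,6,7} 6  {1,2,4,5,6,7} 18  {2,3,4,5,6,7} 18
  if 0:c drops first: 42 orders
  if 5:b drops first: 6 orders
heap linearizations: 48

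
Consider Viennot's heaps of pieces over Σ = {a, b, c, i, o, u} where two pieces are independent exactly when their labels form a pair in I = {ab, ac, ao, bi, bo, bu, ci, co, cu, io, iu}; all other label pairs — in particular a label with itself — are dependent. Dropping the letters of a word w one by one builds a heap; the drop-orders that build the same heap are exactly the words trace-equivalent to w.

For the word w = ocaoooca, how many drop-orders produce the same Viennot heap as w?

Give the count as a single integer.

0(o) covers ∅
1(c) covers ∅
2(a) covers ∅
3(o) covers 0:o
4(o) covers 3:o
5(o) covers 4:o
6(c) covers 1:c
7(a) covers 2:a
floor of heap: 0:o, 1:c, 2:a
completions by unplaced set U, small U first (add the entries for U minus each lowest piece of U):
  |U|=1: {5}:1  {6}:1  {7}:1
  |U|=2: {1,6}:1  {2,7}:1  {4,5}:1  {5,6}:2  {5,7}:2  {6,7}:2
  |U|=3: {1,5,6}:3  {1,6,7}:3  {2,5,7}:3  {2,6,7}:3  {3,4,5}:1  {4,5,6}:3  {4,5,7}:3  {5,6,7}:6
  |U|=4: {0,3,4,5}:1  {1,2,6,7}:6  {1,4,5,6}:6  {1,5,6,7}:12  {2,4,5,7}:6  {2,5,6,7}:12  {3,4,5,6}:4  {3,4,5,7}:4  {4,5,6,7}:12
  |U|=5: {0,3,4,5,6}:5  {0,3,4,5,7}:5  {1,2,5,6,7}:30  {1,3,4,5,6}:10  {1,4,5,6,7}:30  {2,3,4,5,7}:10  {2,4,5,6,7}:30  {3,4,5,6,7}:20
  |U|=6: {0,1,3,4,5,6}:15  {0,2,3,4,5,7}:15  {0,3,4,5,6,7}:30  {1,2,4,5,6,7}:90  {1,3,4,5,6,7}:60  {2,3,4,5,6,7}:60
  start at 0(o): 210
  start at 1(c): 105
  start at 2(a): 105
sum over floor = 420

420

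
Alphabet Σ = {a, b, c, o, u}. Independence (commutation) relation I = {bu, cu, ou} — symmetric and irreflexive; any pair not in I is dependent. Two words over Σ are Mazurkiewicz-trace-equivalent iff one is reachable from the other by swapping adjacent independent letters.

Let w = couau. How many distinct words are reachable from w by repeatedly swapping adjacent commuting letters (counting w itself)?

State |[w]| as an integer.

#0=c has no predecessor
#1=o depends on [0:c]
#2=u has no predecessor
#3=a depends on [1:o, 2:u]
#4=u depends on [3:a]
sources: [0:c, 2:u]
N(rest) = Σ N(rest − s) over sources s of rest; N(one piece) = 1:
  size 1 → [4]=1
  size 2 → [3,4]=1
  size 3 → [1,3,4]=1  [2,3,4]=1
  first=0(c) contributes 2
  first=2(u) contributes 1
|[w]| = 3

3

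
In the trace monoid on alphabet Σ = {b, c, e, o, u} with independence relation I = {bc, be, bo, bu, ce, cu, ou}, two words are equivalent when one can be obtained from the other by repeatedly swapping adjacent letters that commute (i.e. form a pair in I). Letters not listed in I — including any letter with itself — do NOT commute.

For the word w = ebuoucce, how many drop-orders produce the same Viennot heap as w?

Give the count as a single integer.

152

0(e) covers ∅
1(b) covers ∅
2(u) covers 0:e
3(o) covers 0:e
4(u) covers 2:u
5(c) covers 3:o
6(c) covers 5:c
7(e) covers 3:o, 4:u
floor of heap: 0:e, 1:b
completions by unplaced set U, small U first (add the entries for U minus each lowest piece of U):
  |U|=1: {1}:1  {6}:1  {7}:1
  |U|=2: {1,6}:2  {1,7}:2  {4,7}:1  {5,6}:1  {6,7}:2
  |U|=3: {1,4,7}:3  {1,5,6}:3  {1,6,7}:6  {2,4,7}:1  {4,6,7}:3  {5,6,7}:3
  |U|=4: {1,2,4,7}:4  {1,4,6,7}:12  {1,5,6,7}:12  {2,4,6,7}:4  {3,5,6,7}:3  {4,5,6,7}:6
  |U|=5: {1,2,4,6,7}:20  {1,3,5,6,7}:15  {1,4,5,6,7}:30  {2,4,5,6,7}:10  {3,4,5,6,7}:9
  |U|=6: {1,2,4,5,6,7}:60  {1,3,4,5,6,7}:54  {2,3,4,5,6,7}:19
  start at 0(e): 133
  start at 1(b): 19
sum over floor = 152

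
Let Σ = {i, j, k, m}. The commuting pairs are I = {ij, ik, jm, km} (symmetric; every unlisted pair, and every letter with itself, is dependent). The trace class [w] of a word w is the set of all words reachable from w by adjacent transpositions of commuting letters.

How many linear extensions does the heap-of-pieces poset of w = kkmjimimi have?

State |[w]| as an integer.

84

drop 0:k onto floor
drop 1:k onto {0:k}
drop 2:m onto floor
drop 3:j onto {1:k}
drop 4:i onto {2:m}
drop 5:m onto {4:i}
drop 6:i onto {5:m}
drop 7:m onto {6:i}
drop 8:i onto {7:m}
ground layer = {0:k, 2:m}
drop-orders for the pieces not yet dropped (sum over which currently-grounded one goes next):
  1 to go: {3} 1  {8} 1
  2 to go: {1,3} 1  {3,8} 2  {7,8} 1
  3 to go: {0,1,3} 1  {1,3,8} 3  {3,7,8} 3  {6,7,8} 1
  4 to go: {0,1,3,8} 4  {1,3,7,8} 6  {3,6,7,8} 4  {5,6,7,8} 1
  5 to go: {0,1,3,7,8} 10  {1,3,6,7,8} 10  {3,5,6,7,8} 5  {4,5,6,7,8} 1
  6 to go: {0,1,3,6,7,8} 20  {1,3,5,6,7,8} 15  {2,4,5,6,7,8} 1  {3,4,5,6,7,8} 6
  7 to go: {0,1,3,5,6,7,8} 35  {1,3,4,5,6,7,8} 21  {2,3,4,5,6,7,8} 7
  if 0:k drops first: 28 orders
  if 2:m drops first: 56 orders
heap linearizations: 84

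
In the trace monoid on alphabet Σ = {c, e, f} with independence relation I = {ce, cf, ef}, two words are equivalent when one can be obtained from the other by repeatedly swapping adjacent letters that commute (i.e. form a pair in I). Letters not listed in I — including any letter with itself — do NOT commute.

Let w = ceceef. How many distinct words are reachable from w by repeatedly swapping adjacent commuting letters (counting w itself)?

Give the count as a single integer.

60

piece 0:c — minimal
piece 1:e — minimal
piece 2:c rests on {0:c}
piece 3:e rests on {1:e}
piece 4:e rests on {3:e}
piece 5:f — minimal
minimal pieces: {0:c, 1:e, 5:f}
ways to finish when only these pieces remain (= sum over removing one remaining piece with nothing left below it):
  1 left: {2}→1  {4}→1  {5}→1
  2 left: {0,2}→1  {2,4}→2  {2,5}→2  {3,4}→1  {4,5}→2
  3 left: {0,2,4}→3  {0,2,5}→3  {1,3,4}→1  {2,3,4}→3  {2,4,5}→6  {3,4,5}→3
  4 left: {0,2,3,4}→6  {0,2,4,5}→12  {1,2,3,4}→4  {1,3,4,5}→4  {2,3,4,5}→12
  placing 0:c first → 20 extensions
  placing 1:e first → 30 extensions
  placing 5:f first → 10 extensions
total linear extensions = 60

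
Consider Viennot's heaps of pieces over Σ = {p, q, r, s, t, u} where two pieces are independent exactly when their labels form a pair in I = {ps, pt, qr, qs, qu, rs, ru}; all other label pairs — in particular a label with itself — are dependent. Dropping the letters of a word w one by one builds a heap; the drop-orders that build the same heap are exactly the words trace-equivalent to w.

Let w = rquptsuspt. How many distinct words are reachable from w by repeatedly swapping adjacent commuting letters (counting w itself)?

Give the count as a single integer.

54

#0=r has no predecessor
#1=q has no predecessor
#2=u has no predecessor
#3=p depends on [0:r, 1:q, 2:u]
#4=t depends on [0:r, 1:q, 2:u]
#5=s depends on [4:t]
#6=u depends on [3:p, 5:s]
#7=s depends on [6:u]
#8=p depends on [6:u]
#9=t depends on [7:s]
sources: [0:r, 1:q, 2:u]
N(rest) = Σ N(rest − s) over sources s of rest; N(one piece) = 1:
  size 1 → [8]=1  [9]=1
  size 2 → [7,9]=1  [8,9]=2
  size 3 → [7,8,9]=3
  size 4 → [6,7,8,9]=3
  size 5 → [3,6,7,8,9]=3  [5,6,7,8,9]=3
  size 6 → [3,5,6,7,8,9]=6  [4,5,6,7,8,9]=3
  size 7 → [3,4,5,6,7,8,9]=9
  size 8 → [0,3,4,5,6,7,8,9]=9  [1,3,4,5,6,7,8,9]=9  [2,3,4,5,6,7,8,9]=9
  first=0(r) contributes 18
  first=1(q) contributes 18
  first=2(u) contributes 18
|[w]| = 54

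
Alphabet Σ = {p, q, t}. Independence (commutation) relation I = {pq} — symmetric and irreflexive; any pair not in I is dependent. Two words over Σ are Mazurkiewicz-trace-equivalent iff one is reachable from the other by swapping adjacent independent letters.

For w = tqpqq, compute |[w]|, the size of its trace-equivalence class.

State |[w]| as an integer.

piece 0:t — minimal
piece 1:q rests on {0:t}
piece 2:p rests on {0:t}
piece 3:q rests on {1:q}
piece 4:q rests on {3:q}
minimal pieces: {0:t}
ways to finish when only these pieces remain (= sum over removing one remaining piece with nothing left below it):
  1 left: {2}→1  {4}→1
  2 left: {2,4}→2  {3,4}→1
  3 left: {1,3,4}→1  {2,3,4}→3
  placing 0:t first → 4 extensions

4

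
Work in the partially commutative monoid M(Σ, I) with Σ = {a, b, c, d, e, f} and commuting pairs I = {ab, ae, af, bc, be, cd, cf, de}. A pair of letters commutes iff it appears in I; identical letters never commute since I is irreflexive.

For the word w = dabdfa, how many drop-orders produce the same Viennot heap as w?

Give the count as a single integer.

4

0(d) covers ∅
1(a) covers 0:d
2(b) covers 0:d
3(d) covers 1:a, 2:b
4(f) covers 3:d
5(a) covers 3:d
floor of heap: 0:d
completions by unplaced set U, small U first (add the entries for U minus each lowest piece of U):
  |U|=1: {4}:1  {5}:1
  |U|=2: {4,5}:2
  |U|=3: {3,4,5}:2
  |U|=4: {1,3,4,5}:2  {2,3,4,5}:2
  start at 0(d): 4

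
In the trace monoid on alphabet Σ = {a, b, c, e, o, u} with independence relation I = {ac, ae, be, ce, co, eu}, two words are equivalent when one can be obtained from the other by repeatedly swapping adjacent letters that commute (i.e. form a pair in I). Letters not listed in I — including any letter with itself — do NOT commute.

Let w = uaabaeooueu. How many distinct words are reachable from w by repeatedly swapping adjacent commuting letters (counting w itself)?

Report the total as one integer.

piece 0:u — minimal
piece 1:a rests on {0:u}
piece 2:a rests on {1:a}
piece 3:b rests on {2:a}
piece 4:a rests on {3:b}
piece 5:e — minimal
piece 6:o rests on {4:a, 5:e}
piece 7:o rests on {6:o}
piece 8:u rests on {7:o}
piece 9:e rests on {7:o}
piece 10:u rests on {8:u}
minimal pieces: {0:u, 5:e}
ways to finish when only these pieces remain (= sum over removing one remaining piece with nothing left below it):
  1 left: {9}→1  {10}→1
  2 left: {8,10}→1  {9,10}→2
  3 left: {8,9,10}→3
  4 left: {7,8,9,10}→3
  5 left: {6,7,8,9,10}→3
  6 left: {4,6,7,8,9,10}→3  {5,6,7,8,9,10}→3
  7 left: {3,4,6,7,8,9,10}→3  {4,5,6,7,8,9,10}→6
  8 left: {2,3,4,6,7,8,9,10}→3  {3,4,5,6,7,8,9,10}→9
  9 left: {1,2,3,4,6,7,8,9,10}→3  {2,3,4,5,6,7,8,9,10}→12
  placing 0:u first → 15 extensions
  placing 5:e first → 3 extensions
total linear extensions = 18

18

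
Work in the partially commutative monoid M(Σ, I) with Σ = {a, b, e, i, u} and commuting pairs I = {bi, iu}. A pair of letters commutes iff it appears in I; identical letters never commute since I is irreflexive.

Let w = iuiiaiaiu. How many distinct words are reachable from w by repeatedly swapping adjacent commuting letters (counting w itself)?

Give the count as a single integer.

8

0(i) covers ∅
1(u) covers ∅
2(i) covers 0:i
3(i) covers 2:i
4(a) covers 1:u, 3:i
5(i) covers 4:a
6(a) covers 5:i
7(i) covers 6:a
8(u) covers 6:a
floor of heap: 0:i, 1:u
completions by unplaced set U, small U first (add the entries for U minus each lowest piece of U):
  |U|=1: {7}:1  {8}:1
  |U|=2: {7,8}:2
  |U|=3: {6,7,8}:2
  |U|=4: {5,6,7,8}:2
  |U|=5: {4,5,6,7,8}:2
  |U|=6: {1,4,5,6,7,8}:2  {3,4,5,6,7,8}:2
  |U|=7: {1,3,4,5,6,7,8}:4  {2,3,4,5,6,7,8}:2
  start at 0(i): 6
  start at 1(u): 2
sum over floor = 8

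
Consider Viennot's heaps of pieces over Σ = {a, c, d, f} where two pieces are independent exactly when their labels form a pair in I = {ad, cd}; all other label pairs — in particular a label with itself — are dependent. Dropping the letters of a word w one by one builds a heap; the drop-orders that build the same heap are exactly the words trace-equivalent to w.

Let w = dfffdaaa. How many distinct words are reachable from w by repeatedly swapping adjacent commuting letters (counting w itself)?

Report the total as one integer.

4

drop 0:d onto floor
drop 1:f onto {0:d}
drop 2:f onto {1:f}
drop 3:f onto {2:f}
drop 4:d onto {3:f}
drop 5:a onto {3:f}
drop 6:a onto {5:a}
drop 7:a onto {6:a}
ground layer = {0:d}
drop-orders for the pieces not yet dropped (sum over which currently-grounded one goes next):
  1 to go: {4} 1  {7} 1
  2 to go: {4,7} 2  {6,7} 1
  3 to go: {4,6,7} 3  {5,6,7} 1
  4 to go: {4,5,6,7} 4
  5 to go: {3,4,5,6,7} 4
  6 to go: {2,3,4,5,6,7} 4
  if 0:d drops first: 4 orders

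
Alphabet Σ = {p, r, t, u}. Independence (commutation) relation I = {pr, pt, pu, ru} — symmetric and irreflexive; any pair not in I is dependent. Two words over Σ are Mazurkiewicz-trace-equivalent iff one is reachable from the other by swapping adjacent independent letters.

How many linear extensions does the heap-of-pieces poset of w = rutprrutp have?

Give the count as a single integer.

216

0(r) covers ∅
1(u) covers ∅
2(t) covers 0:r, 1:u
3(p) covers ∅
4(r) covers 2:t
5(r) covers 4:r
6(u) covers 2:t
7(t) covers 5:r, 6:u
8(p) covers 3:p
floor of heap: 0:r, 1:u, 3:p
completions by unplaced set U, small U first (add the entries for U minus each lowest piece of U):
  |U|=1: {7}:1  {8}:1
  |U|=2: {3,8}:1  {5,7}:1  {6,7}:1  {7,8}:2
  |U|=3: {3,7,8}:3  {4,5,7}:1  {5,6,7}:2  {5,7,8}:3  {6,7,8}:3
  |U|=4: {3,5,7,8}:6  {3,6,7,8}:6  {4,5,6,7}:3  {4,5,7,8}:4  {5,6,7,8}:8
  |U|=5: {2,4,5,6,7}:3  {3,4,5,7,8}:10  {3,5,6,7,8}:20  {4,5,6,7,8}:15
  |U|=6: {0,2,4,5,6,7}:3  {1,2,4,5,6,7}:3  {2,4,5,6,7,8}:18  {3,4,5,6,7,8}:45
  |U|=7: {0,1,2,4,5,6,7}:6  {0,2,4,5,6,7,8}:21  {1,2,4,5,6,7,8}:21  {2,3,4,5,6,7,8}:63
  start at 0(r): 84
  start at 1(u): 84
  start at 3(p): 48
sum over floor = 216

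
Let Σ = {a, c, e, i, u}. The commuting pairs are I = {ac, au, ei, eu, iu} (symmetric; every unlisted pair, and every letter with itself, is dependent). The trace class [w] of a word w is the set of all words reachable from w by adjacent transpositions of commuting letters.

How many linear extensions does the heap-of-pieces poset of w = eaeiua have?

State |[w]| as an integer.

#0=e has no predecessor
#1=a depends on [0:e]
#2=e depends on [1:a]
#3=i depends on [1:a]
#4=u has no predecessor
#5=a depends on [2:e, 3:i]
sources: [0:e, 4:u]
N(rest) = Σ N(rest − s) over sources s of rest; N(one piece) = 1:
  size 1 → [4]=1  [5]=1
  size 2 → [2,5]=1  [3,5]=1  [4,5]=2
  size 3 → [2,3,5]=2  [2,4,5]=3  [3,4,5]=3
  size 4 → [1,2,3,5]=2  [2,3,4,5]=8
  first=0(e) contributes 10
  first=4(u) contributes 2
|[w]| = 12

12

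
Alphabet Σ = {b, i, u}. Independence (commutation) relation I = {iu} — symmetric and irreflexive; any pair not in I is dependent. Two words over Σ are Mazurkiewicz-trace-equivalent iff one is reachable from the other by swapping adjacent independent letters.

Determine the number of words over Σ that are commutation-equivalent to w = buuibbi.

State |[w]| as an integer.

#0=b has no predecessor
#1=u depends on [0:b]
#2=u depends on [1:u]
#3=i depends on [0:b]
#4=b depends on [2:u, 3:i]
#5=b depends on [4:b]
#6=i depends on [5:b]
sources: [0:b]
N(rest) = Σ N(rest − s) over sources s of rest; N(one piece) = 1:
  size 1 → [6]=1
  size 2 → [5,6]=1
  size 3 → [4,5,6]=1
  size 4 → [2,4,5,6]=1  [3,4,5,6]=1
  size 5 → [1,2,4,5,6]=1  [2,3,4,5,6]=2
  first=0(b) contributes 3

3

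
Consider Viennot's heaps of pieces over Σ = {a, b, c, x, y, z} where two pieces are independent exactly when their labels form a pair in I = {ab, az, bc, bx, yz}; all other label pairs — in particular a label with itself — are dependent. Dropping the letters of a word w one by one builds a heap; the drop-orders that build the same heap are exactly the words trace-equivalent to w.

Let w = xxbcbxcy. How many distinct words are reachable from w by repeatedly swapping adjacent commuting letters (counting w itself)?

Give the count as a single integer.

piece 0:x — minimal
piece 1:x rests on {0:x}
piece 2:b — minimal
piece 3:c rests on {1:x}
piece 4:b rests on {2:b}
piece 5:x rests on {3:c}
piece 6:c rests on {5:x}
piece 7:y rests on {4:b, 6:c}
minimal pieces: {0:x, 2:b}
ways to finish when only these pieces remain (= sum over removing one remaining piece with nothing left below it):
  1 left: {7}→1
  2 left: {4,7}→1  {6,7}→1
  3 left: {2,4,7}→1  {4,6,7}→2  {5,6,7}→1
  4 left: {2,4,6,7}→3  {3,5,6,7}→1  {4,5,6,7}→3
  5 left: {1,3,5,6,7}→1  {2,4,5,6,7}→6  {3,4,5,6,7}→4
  6 left: {0,1,3,5,6,7}→1  {1,3,4,5,6,7}→5  {2,3,4,5,6,7}→10
  placing 0:x first → 15 extensions
  placing 2:b first → 6 extensions
total linear extensions = 21

21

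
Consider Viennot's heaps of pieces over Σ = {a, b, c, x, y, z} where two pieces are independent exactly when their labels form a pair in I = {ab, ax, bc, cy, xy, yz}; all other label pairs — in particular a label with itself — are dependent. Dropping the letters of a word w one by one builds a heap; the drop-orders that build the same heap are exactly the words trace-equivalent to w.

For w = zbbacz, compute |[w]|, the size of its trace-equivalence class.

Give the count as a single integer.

6

piece 0:z — minimal
piece 1:b rests on {0:z}
piece 2:b rests on {1:b}
piece 3:a rests on {0:z}
piece 4:c rests on {3:a}
piece 5:z rests on {2:b, 4:c}
minimal pieces: {0:z}
ways to finish when only these pieces remain (= sum over removing one remaining piece with nothing left below it):
  1 left: {5}→1
  2 left: {2,5}→1  {4,5}→1
  3 left: {1,2,5}→1  {2,4,5}→2  {3,4,5}→1
  4 left: {1,2,4,5}→3  {2,3,4,5}→3
  placing 0:z first → 6 extensions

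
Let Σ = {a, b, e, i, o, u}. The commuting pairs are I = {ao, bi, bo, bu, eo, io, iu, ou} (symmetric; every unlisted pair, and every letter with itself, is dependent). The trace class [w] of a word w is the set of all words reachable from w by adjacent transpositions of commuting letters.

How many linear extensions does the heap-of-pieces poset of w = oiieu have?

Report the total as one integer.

piece 0:o — minimal
piece 1:i — minimal
piece 2:i rests on {1:i}
piece 3:e rests on {2:i}
piece 4:u rests on {3:e}
minimal pieces: {0:o, 1:i}
ways to finish when only these pieces remain (= sum over removing one remaining piece with nothing left below it):
  1 left: {0}→1  {4}→1
  2 left: {0,4}→2  {3,4}→1
  3 left: {0,3,4}→3  {2,3,4}→1
  placing 0:o first → 1 extensions
  placing 1:i first → 4 extensions
total linear extensions = 5

5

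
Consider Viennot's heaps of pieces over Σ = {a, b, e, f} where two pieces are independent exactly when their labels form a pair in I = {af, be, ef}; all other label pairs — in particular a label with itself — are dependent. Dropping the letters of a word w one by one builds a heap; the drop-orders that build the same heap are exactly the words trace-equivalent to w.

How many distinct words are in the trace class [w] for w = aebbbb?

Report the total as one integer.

drop 0:a onto floor
drop 1:e onto {0:a}
drop 2:b onto {0:a}
drop 3:b onto {2:b}
drop 4:b onto {3:b}
drop 5:b onto {4:b}
ground layer = {0:a}
drop-orders for the pieces not yet dropped (sum over which currently-grounded one goes next):
  1 to go: {1} 1  {5} 1
  2 to go: {1,5} 2  {4,5} 1
  3 to go: {1,4,5} 3  {3,4,5} 1
  4 to go: {1,3,4,5} 4  {2,3,4,5} 1
  if 0:a drops first: 5 orders

5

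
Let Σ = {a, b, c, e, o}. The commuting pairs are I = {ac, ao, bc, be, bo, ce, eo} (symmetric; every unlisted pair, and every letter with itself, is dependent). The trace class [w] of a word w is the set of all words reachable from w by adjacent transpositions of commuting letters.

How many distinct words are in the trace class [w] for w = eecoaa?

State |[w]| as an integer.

piece 0:e — minimal
piece 1:e rests on {0:e}
piece 2:c — minimal
piece 3:o rests on {2:c}
piece 4:a rests on {1:e}
piece 5:a rests on {4:a}
minimal pieces: {0:e, 2:c}
ways to finish when only these pieces remain (= sum over removing one remaining piece with nothing left below it):
  1 left: {3}→1  {5}→1
  2 left: {2,3}→1  {3,5}→2  {4,5}→1
  3 left: {1,4,5}→1  {2,3,5}→3  {3,4,5}→3
  4 left: {0,1,4,5}→1  {1,3,4,5}→4  {2,3,4,5}→6
  placing 0:e first → 10 extensions
  placing 2:c first → 5 extensions
total linear extensions = 15

15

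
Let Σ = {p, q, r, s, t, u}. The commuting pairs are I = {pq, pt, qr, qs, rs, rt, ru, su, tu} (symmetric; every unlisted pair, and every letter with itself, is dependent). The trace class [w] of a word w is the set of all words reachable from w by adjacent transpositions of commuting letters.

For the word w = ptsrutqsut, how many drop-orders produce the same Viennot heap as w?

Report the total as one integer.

334

#0=p has no predecessor
#1=t has no predecessor
#2=s depends on [0:p, 1:t]
#3=r depends on [0:p]
#4=u depends on [0:p]
#5=t depends on [2:s]
#6=q depends on [4:u, 5:t]
#7=s depends on [5:t]
#8=u depends on [6:q]
#9=t depends on [6:q, 7:s]
sources: [0:p, 1:t]
N(rest) = Σ N(rest − s) over sources s of rest; N(one piece) = 1:
  size 1 → [3]=1  [8]=1  [9]=1
  size 2 → [3,8]=2  [3,9]=2  [7,9]=1  [8,9]=2
  size 3 → [3,7,9]=3  [3,8,9]=6  [6,8,9]=2  [7,8,9]=3
  size 4 → [3,6,8,9]=8  [3,7,8,9]=12  [4,6,8,9]=2  [6,7,8,9]=5
  size 5 → [3,4,6,8,9]=10  [3,6,7,8,9]=25  [4,6,7,8,9]=7  [5,6,7,8,9]=5
  size 6 → [2,5,6,7,8,9]=5  [3,4,6,7,8,9]=42  [3,5,6,7,8,9]=30  [4,5,6,7,8,9]=12
  size 7 → [1,2,5,6,7,8,9]=5  [2,3,5,6,7,8,9]=35  [2,4,5,6,7,8,9]=17  [3,4,5,6,7,8,9]=84
  size 8 → [1,2,3,5,6,7,8,9]=40  [1,2,4,5,6,7,8,9]=22  [2,3,4,5,6,7,8,9]=136
  first=0(p) contributes 198
  first=1(t) contributes 136
|[w]| = 334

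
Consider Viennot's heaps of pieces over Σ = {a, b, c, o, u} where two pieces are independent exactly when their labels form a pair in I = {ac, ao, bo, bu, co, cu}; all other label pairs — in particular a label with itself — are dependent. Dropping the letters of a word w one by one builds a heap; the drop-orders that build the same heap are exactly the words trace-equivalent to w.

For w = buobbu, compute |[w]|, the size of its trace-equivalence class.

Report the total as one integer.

piece 0:b — minimal
piece 1:u — minimal
piece 2:o rests on {1:u}
piece 3:b rests on {0:b}
piece 4:b rests on {3:b}
piece 5:u rests on {2:o}
minimal pieces: {0:b, 1:u}
ways to finish when only these pieces remain (= sum over removing one remaining piece with nothing left below it):
  1 left: {4}→1  {5}→1
  2 left: {2,5}→1  {3,4}→1  {4,5}→2
  3 left: {0,3,4}→1  {1,2,5}→1  {2,4,5}→3  {3,4,5}→3
  4 left: {0,3,4,5}→4  {1,2,4,5}→4  {2,3,4,5}→6
  placing 0:b first → 10 extensions
  placing 1:u first → 10 extensions
total linear extensions = 20

20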